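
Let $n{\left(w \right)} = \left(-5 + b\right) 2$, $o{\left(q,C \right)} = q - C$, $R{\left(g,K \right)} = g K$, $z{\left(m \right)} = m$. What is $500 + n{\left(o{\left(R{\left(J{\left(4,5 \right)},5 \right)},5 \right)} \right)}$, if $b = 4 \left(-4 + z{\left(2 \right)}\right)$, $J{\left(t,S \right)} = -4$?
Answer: $474$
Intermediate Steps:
$R{\left(g,K \right)} = K g$
$b = -8$ ($b = 4 \left(-4 + 2\right) = 4 \left(-2\right) = -8$)
$n{\left(w \right)} = -26$ ($n{\left(w \right)} = \left(-5 - 8\right) 2 = \left(-13\right) 2 = -26$)
$500 + n{\left(o{\left(R{\left(J{\left(4,5 \right)},5 \right)},5 \right)} \right)} = 500 - 26 = 474$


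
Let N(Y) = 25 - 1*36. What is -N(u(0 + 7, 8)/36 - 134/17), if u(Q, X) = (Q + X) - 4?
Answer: 11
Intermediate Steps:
u(Q, X) = -4 + Q + X
N(Y) = -11 (N(Y) = 25 - 36 = -11)
-N(u(0 + 7, 8)/36 - 134/17) = -1*(-11) = 11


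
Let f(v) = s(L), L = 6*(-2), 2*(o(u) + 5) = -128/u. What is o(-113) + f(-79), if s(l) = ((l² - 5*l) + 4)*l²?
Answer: 3384075/113 ≈ 29948.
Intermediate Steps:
o(u) = -5 - 64/u (o(u) = -5 + (-128/u)/2 = -5 - 64/u)
L = -12
s(l) = l²*(4 + l² - 5*l) (s(l) = (4 + l² - 5*l)*l² = l²*(4 + l² - 5*l))
f(v) = 29952 (f(v) = (-12)²*(4 + (-12)² - 5*(-12)) = 144*(4 + 144 + 60) = 144*208 = 29952)
o(-113) + f(-79) = (-5 - 64/(-113)) + 29952 = (-5 - 64*(-1/113)) + 29952 = (-5 + 64/113) + 29952 = -501/113 + 29952 = 3384075/113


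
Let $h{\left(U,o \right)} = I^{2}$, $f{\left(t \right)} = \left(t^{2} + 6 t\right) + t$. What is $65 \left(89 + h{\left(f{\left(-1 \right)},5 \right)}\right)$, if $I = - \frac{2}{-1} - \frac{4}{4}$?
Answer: $5850$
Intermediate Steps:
$I = 1$ ($I = \left(-2\right) \left(-1\right) - 1 = 2 - 1 = 1$)
$f{\left(t \right)} = t^{2} + 7 t$
$h{\left(U,o \right)} = 1$ ($h{\left(U,o \right)} = 1^{2} = 1$)
$65 \left(89 + h{\left(f{\left(-1 \right)},5 \right)}\right) = 65 \left(89 + 1\right) = 65 \cdot 90 = 5850$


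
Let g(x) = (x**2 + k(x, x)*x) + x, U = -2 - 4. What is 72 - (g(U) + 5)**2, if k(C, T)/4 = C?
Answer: -31969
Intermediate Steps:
k(C, T) = 4*C
U = -6
g(x) = x + 5*x**2 (g(x) = (x**2 + (4*x)*x) + x = (x**2 + 4*x**2) + x = 5*x**2 + x = x + 5*x**2)
72 - (g(U) + 5)**2 = 72 - (-6*(1 + 5*(-6)) + 5)**2 = 72 - (-6*(1 - 30) + 5)**2 = 72 - (-6*(-29) + 5)**2 = 72 - (174 + 5)**2 = 72 - 1*179**2 = 72 - 1*32041 = 72 - 32041 = -31969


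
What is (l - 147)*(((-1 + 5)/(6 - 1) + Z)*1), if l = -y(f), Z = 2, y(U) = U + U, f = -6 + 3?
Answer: -1974/5 ≈ -394.80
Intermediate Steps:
f = -3
y(U) = 2*U
l = 6 (l = -2*(-3) = -1*(-6) = 6)
(l - 147)*(((-1 + 5)/(6 - 1) + Z)*1) = (6 - 147)*(((-1 + 5)/(6 - 1) + 2)*1) = -141*(4/5 + 2) = -1974/5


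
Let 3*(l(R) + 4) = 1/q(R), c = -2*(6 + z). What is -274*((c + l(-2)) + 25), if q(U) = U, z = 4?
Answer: -685/3 ≈ -228.33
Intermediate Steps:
c = -20 (c = -2*(6 + 4) = -2*10 = -20)
l(R) = -4 + 1/(3*R)
-274*((c + l(-2)) + 25) = -274*((-20 + (-4 + (⅓)/(-2))) + 25) = -274*((-20 + (-4 + (⅓)*(-½))) + 25) = -274*((-20 + (-4 - ⅙)) + 25) = -274*((-20 - 25/6) + 25) = -274*(-145/6 + 25) = -274*⅚ = -685/3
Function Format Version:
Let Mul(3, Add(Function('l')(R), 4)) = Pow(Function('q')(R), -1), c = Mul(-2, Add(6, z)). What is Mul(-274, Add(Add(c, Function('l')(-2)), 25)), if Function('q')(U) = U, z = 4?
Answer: Rational(-685, 3) ≈ -228.33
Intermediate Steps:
c = -20 (c = Mul(-2, Add(6, 4)) = Mul(-2, 10) = -20)
Function('l')(R) = Add(-4, Mul(Rational(1, 3), Pow(R, -1)))
Mul(-274, Add(Add(c, Function('l')(-2)), 25)) = Mul(-274, Add(Add(-20, Add(-4, Mul(Rational(1, 3), Pow(-2, -1)))), 25)) = Mul(-274, Add(Add(-20, Add(-4, Mul(Rational(1, 3), Rational(-1, 2)))), 25)) = Mul(-274, Add(Add(-20, Add(-4, Rational(-1, 6))), 25)) = Mul(-274, Add(Add(-20, Rational(-25, 6)), 25)) = Mul(-274, Add(Rational(-145, 6), 25)) = Mul(-274, Rational(5, 6)) = Rational(-685, 3)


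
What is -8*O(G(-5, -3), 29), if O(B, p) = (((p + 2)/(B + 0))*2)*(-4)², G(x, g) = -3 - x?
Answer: -3968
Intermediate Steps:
O(B, p) = 32*(2 + p)/B (O(B, p) = (((2 + p)/B)*2)*16 = (2*(2 + p)/B)*16 = 32*(2 + p)/B)
-8*O(G(-5, -3), 29) = -256*(2 + 29)/(-3 - 1*(-5)) = -256*31/(-3 + 5) = -256*31/2 = -8*496 = -3968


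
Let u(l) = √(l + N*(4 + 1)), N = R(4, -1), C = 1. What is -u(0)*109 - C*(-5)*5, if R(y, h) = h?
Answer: 25 - 109*I*√5 ≈ 25.0 - 243.73*I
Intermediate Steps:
N = -1
u(l) = √(-5 + l) (u(l) = √(l - (4 + 1)) = √(l - 1*5) = √(l - 5) = √(-5 + l))
-u(0)*109 - C*(-5)*5 = -√(-5 + 0)*109 - 1*(-5)*5 = -√(-5)*109 - (-5)*5 = -I*√5*109 - 1*(-25) = -I*√5*109 + 25 = -109*I*√5 + 25 = 25 - 109*I*√5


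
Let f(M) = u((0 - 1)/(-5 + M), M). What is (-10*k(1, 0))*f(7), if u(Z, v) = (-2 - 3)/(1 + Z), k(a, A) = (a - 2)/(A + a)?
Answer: -100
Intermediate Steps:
k(a, A) = (-2 + a)/(A + a)
u(Z, v) = -5/(1 + Z)
f(M) = -5/(1 - 1/(-5 + M)) (f(M) = -5/(1 + (0 - 1)/(-5 + M)) = -5/(1 - 1/(-5 + M)))
(-10*k(1, 0))*f(7) = (-10*(-2 + 1)/(0 + 1))*(5*(5 - 1*7)/(-6 + 7)) = (-10*(-1)/1)*(5*(5 - 7)/1) = (-10*(-1))*(5*1*(-2)) = -10*(-1)*(-10) = 10*(-10) = -100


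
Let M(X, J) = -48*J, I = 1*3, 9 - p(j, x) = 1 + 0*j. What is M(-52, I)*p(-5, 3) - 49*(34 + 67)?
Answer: -6101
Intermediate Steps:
p(j, x) = 8 (p(j, x) = 9 - (1 + 0*j) = 9 - (1 + 0) = 9 - 1*1 = 9 - 1 = 8)
I = 3
M(-52, I)*p(-5, 3) - 49*(34 + 67) = -48*3*8 - 49*(34 + 67) = -144*8 - 49*101 = -1152 - 1*4949 = -1152 - 4949 = -6101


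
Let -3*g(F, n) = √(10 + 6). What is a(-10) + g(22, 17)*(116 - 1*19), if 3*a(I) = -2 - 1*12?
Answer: -134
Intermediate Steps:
a(I) = -14/3 (a(I) = (-2 - 1*12)/3 = (-2 - 12)/3 = (⅓)*(-14) = -14/3)
g(F, n) = -4/3 (g(F, n) = -√(10 + 6)/3 = -√16/3 = -⅓*4 = -4/3)
a(-10) + g(22, 17)*(116 - 1*19) = -14/3 - 4*(116 - 1*19)/3 = -14/3 - 4*(116 - 19)/3 = -14/3 - 4/3*97 = -14/3 - 388/3 = -134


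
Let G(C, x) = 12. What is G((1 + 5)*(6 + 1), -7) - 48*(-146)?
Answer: 7020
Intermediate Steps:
G((1 + 5)*(6 + 1), -7) - 48*(-146) = 12 - 48*(-146) = 12 + 7008 = 7020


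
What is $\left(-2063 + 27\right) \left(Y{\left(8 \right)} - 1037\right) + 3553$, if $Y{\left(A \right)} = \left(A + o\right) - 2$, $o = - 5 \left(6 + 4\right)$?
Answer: $2204469$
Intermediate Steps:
$o = -50$ ($o = \left(-5\right) 10 = -50$)
$Y{\left(A \right)} = -52 + A$ ($Y{\left(A \right)} = \left(A - 50\right) - 2 = \left(-50 + A\right) - 2 = -52 + A$)
$\left(-2063 + 27\right) \left(Y{\left(8 \right)} - 1037\right) + 3553 = \left(-2063 + 27\right) \left(\left(-52 + 8\right) - 1037\right) + 3553 = - 2036 \left(-44 - 1037\right) + 3553 = \left(-2036\right) \left(-1081\right) + 3553 = 2200916 + 3553 = 2204469$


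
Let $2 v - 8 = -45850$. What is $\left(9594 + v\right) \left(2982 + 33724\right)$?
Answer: $-489180862$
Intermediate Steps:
$v = -22921$ ($v = 4 + \frac{1}{2} \left(-45850\right) = 4 - 22925 = -22921$)
$\left(9594 + v\right) \left(2982 + 33724\right) = \left(9594 - 22921\right) \left(2982 + 33724\right) = \left(-13327\right) 36706 = -489180862$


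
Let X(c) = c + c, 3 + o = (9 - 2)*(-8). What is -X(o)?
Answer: 118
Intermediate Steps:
o = -59 (o = -3 + (9 - 2)*(-8) = -3 + 7*(-8) = -3 - 56 = -59)
X(c) = 2*c
-X(o) = -2*(-59) = -1*(-118) = 118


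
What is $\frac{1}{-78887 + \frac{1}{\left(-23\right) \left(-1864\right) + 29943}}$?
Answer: $- \frac{72815}{5744156904} \approx -1.2676 \cdot 10^{-5}$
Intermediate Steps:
$\frac{1}{-78887 + \frac{1}{\left(-23\right) \left(-1864\right) + 29943}} = \frac{1}{-78887 + \frac{1}{42872 + 29943}} = \frac{1}{-78887 + \frac{1}{72815}} = \frac{1}{- \frac{5744156904}{72815}} = - \frac{72815}{5744156904}$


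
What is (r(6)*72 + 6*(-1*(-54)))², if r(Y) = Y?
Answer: 571536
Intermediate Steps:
(r(6)*72 + 6*(-1*(-54)))² = (6*72 + 6*(-1*(-54)))² = (432 + 6*54)² = (432 + 324)² = 756² = 571536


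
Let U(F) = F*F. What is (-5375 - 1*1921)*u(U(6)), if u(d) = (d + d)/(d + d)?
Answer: -7296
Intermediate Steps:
U(F) = F**2
u(d) = 1 (u(d) = (2*d)/((2*d)) = (2*d)*(1/(2*d)) = 1)
(-5375 - 1*1921)*u(U(6)) = (-5375 - 1*1921)*1 = (-5375 - 1921)*1 = -7296*1 = -7296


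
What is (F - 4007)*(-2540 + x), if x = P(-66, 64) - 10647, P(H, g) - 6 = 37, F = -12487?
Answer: 216797136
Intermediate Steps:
P(H, g) = 43 (P(H, g) = 6 + 37 = 43)
x = -10604 (x = 43 - 10647 = -10604)
(F - 4007)*(-2540 + x) = (-12487 - 4007)*(-2540 - 10604) = -16494*(-13144) = 216797136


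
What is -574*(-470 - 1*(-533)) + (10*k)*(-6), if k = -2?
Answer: -36042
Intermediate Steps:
-574*(-470 - 1*(-533)) + (10*k)*(-6) = -574*(-470 - 1*(-533)) + (10*(-2))*(-6) = -574*(-470 + 533) - 20*(-6) = -574*63 + 120 = -36162 + 120 = -36042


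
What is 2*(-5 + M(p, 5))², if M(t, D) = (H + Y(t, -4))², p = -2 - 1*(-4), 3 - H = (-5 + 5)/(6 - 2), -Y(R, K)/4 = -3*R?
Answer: 1048352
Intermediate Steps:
Y(R, K) = 12*R (Y(R, K) = -(-12)*R = 12*R)
H = 3 (H = 3 - (-5 + 5)/(6 - 2) = 3 - 0/4 = 3 - 1*0 = 3 + 0 = 3)
p = 2 (p = -2 + 4 = 2)
M(t, D) = (3 + 12*t)²
2*(-5 + M(p, 5))² = 2*(-5 + 9*(1 + 4*2)²)² = 2*(-5 + 9*(1 + 8)²)² = 2*(-5 + 9*9²)² = 2*(-5 + 9*81)² = 2*(-5 + 729)² = 2*724² = 2*524176 = 1048352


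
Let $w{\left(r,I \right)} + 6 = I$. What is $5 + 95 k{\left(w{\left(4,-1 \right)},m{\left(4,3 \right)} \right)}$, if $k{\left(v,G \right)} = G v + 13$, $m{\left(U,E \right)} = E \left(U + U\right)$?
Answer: $-14720$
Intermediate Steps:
$m{\left(U,E \right)} = 2 E U$ ($m{\left(U,E \right)} = E 2 U = 2 E U$)
$w{\left(r,I \right)} = -6 + I$
$k{\left(v,G \right)} = 13 + G v$
$5 + 95 k{\left(w{\left(4,-1 \right)},m{\left(4,3 \right)} \right)} = 5 + 95 \left(13 + 2 \cdot 3 \cdot 4 \left(-6 - 1\right)\right) = 5 + 95 \left(13 + 24 \left(-7\right)\right) = 5 + 95 \left(13 - 168\right) = 5 + 95 \left(-155\right) = 5 - 14725 = -14720$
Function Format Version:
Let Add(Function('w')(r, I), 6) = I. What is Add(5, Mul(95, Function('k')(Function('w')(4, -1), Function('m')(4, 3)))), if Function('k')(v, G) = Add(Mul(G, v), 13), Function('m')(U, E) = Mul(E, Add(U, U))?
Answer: -14720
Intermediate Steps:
Function('m')(U, E) = Mul(2, E, U) (Function('m')(U, E) = Mul(E, Mul(2, U)) = Mul(2, E, U))
Function('w')(r, I) = Add(-6, I)
Function('k')(v, G) = Add(13, Mul(G, v))
Add(5, Mul(95, Function('k')(Function('w')(4, -1), Function('m')(4, 3)))) = Add(5, Mul(95, Add(13, Mul(Mul(2, 3, 4), Add(-6, -1))))) = Add(5, Mul(95, Add(13, Mul(24, -7)))) = Add(5, Mul(95, Add(13, -168))) = Add(5, Mul(95, -155)) = Add(5, -14725) = -14720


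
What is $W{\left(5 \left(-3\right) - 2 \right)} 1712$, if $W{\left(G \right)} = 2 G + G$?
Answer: $-87312$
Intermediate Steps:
$W{\left(G \right)} = 3 G$
$W{\left(5 \left(-3\right) - 2 \right)} 1712 = 3 \left(5 \left(-3\right) - 2\right) 1712 = 3 \left(-15 - 2\right) 1712 = 3 \left(-17\right) 1712 = \left(-51\right) 1712 = -87312$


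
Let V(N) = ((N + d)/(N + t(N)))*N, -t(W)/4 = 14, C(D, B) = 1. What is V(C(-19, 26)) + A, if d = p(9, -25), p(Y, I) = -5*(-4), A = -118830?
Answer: -6535671/55 ≈ -1.1883e+5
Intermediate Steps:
t(W) = -56 (t(W) = -4*14 = -56)
p(Y, I) = 20
d = 20
V(N) = N*(20 + N)/(-56 + N) (V(N) = ((N + 20)/(N - 56))*N = ((20 + N)/(-56 + N))*N = N*(20 + N)/(-56 + N))
V(C(-19, 26)) + A = 1*(20 + 1)/(-56 + 1) - 118830 = 1*21/(-55) - 118830 = 1*(-1/55)*21 - 118830 = -21/55 - 118830 = -6535671/55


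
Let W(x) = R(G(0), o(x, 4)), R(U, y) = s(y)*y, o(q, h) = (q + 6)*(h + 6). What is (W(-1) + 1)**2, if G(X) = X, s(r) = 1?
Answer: 2601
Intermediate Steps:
o(q, h) = (6 + h)*(6 + q) (o(q, h) = (6 + q)*(6 + h) = (6 + h)*(6 + q))
R(U, y) = y (R(U, y) = 1*y = y)
W(x) = 60 + 10*x (W(x) = 36 + 6*4 + 6*x + 4*x = 36 + 24 + 6*x + 4*x = 60 + 10*x)
(W(-1) + 1)**2 = ((60 + 10*(-1)) + 1)**2 = ((60 - 10) + 1)**2 = (50 + 1)**2 = 51**2 = 2601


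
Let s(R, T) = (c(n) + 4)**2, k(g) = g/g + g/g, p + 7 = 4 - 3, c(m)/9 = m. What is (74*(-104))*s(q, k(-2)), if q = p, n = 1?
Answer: -1300624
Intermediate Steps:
c(m) = 9*m
p = -6 (p = -7 + (4 - 3) = -7 + 1 = -6)
k(g) = 2 (k(g) = 1 + 1 = 2)
q = -6
s(R, T) = 169 (s(R, T) = (9*1 + 4)**2 = (9 + 4)**2 = 13**2 = 169)
(74*(-104))*s(q, k(-2)) = (74*(-104))*169 = -7696*169 = -1300624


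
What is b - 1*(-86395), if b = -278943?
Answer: -192548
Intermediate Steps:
b - 1*(-86395) = -278943 - 1*(-86395) = -278943 + 86395 = -192548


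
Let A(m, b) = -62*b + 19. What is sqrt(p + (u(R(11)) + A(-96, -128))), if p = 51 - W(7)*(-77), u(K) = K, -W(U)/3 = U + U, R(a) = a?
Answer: sqrt(4783) ≈ 69.159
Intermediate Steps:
A(m, b) = 19 - 62*b
W(U) = -6*U (W(U) = -3*(U + U) = -6*U)
p = -3183 (p = 51 - (-6)*7*(-77) = 51 - 1*(-42)*(-77) = 51 + 42*(-77) = 51 - 3234 = -3183)
sqrt(p + (u(R(11)) + A(-96, -128))) = sqrt(-3183 + (11 + (19 - 62*(-128)))) = sqrt(-3183 + (11 + (19 + 7936))) = sqrt(-3183 + (11 + 7955)) = sqrt(-3183 + 7966) = sqrt(4783)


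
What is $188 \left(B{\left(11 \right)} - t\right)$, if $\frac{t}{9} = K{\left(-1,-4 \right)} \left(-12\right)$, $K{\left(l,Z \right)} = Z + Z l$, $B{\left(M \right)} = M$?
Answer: $2068$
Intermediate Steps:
$t = 0$ ($t = 9 - 4 \left(1 - 1\right) \left(-12\right) = 9 \left(-4\right) 0 \left(-12\right) = 9 \cdot 0 \left(-12\right) = 9 \cdot 0 = 0$)
$188 \left(B{\left(11 \right)} - t\right) = 188 \left(11 - 0\right) = 188 \left(11 + 0\right) = 188 \cdot 11 = 2068$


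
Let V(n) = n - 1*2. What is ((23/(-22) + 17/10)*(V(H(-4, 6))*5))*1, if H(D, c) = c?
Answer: 144/11 ≈ 13.091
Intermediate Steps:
V(n) = -2 + n (V(n) = n - 2 = -2 + n)
((23/(-22) + 17/10)*(V(H(-4, 6))*5))*1 = ((23/(-22) + 17/10)*((-2 + 6)*5))*1 = ((23*(-1/22) + 17*(1/10))*(4*5))*1 = ((-23/22 + 17/10)*20)*1 = ((36/55)*20)*1 = (144/11)*1 = 144/11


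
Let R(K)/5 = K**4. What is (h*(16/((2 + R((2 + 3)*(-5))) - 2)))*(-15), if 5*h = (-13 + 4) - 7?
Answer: 768/1953125 ≈ 0.00039322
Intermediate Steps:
R(K) = 5*K**4
h = -16/5 (h = ((-13 + 4) - 7)/5 = (-9 - 7)/5 = (1/5)*(-16) = -16/5 ≈ -3.2000)
(h*(16/((2 + R((2 + 3)*(-5))) - 2)))*(-15) = -256/(5*((2 + 5*((2 + 3)*(-5))**4) - 2))*(-15) = -256/(5*((2 + 5*(5*(-5))**4) - 2))*(-15) = -256/(5*((2 + 5*(-25)**4) - 2))*(-15) = -256/(5*((2 + 5*390625) - 2))*(-15) = -256/(5*((2 + 1953125) - 2))*(-15) = -256/(5*(1953127 - 2))*(-15) = -256/(5*1953125)*(-15) = -16/5*16/1953125*(-15) = -256/9765625*(-15) = 768/1953125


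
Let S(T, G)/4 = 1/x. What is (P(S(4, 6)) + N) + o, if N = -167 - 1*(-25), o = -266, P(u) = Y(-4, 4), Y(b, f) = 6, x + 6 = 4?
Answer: -402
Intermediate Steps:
x = -2 (x = -6 + 4 = -2)
S(T, G) = -2 (S(T, G) = 4/(-2) = 4*(-1/2) = -2)
P(u) = 6
N = -142 (N = -167 + 25 = -142)
(P(S(4, 6)) + N) + o = (6 - 142) - 266 = -136 - 266 = -402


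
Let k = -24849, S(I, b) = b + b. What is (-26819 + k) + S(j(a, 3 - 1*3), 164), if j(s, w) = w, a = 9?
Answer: -51340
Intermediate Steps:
S(I, b) = 2*b
(-26819 + k) + S(j(a, 3 - 1*3), 164) = (-26819 - 24849) + 2*164 = -51668 + 328 = -51340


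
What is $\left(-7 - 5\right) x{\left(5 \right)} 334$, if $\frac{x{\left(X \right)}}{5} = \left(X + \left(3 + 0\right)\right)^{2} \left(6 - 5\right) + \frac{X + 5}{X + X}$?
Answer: $-1302600$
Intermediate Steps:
$x{\left(X \right)} = 5 \left(3 + X\right)^{2} + \frac{5 \left(5 + X\right)}{2 X}$ ($x{\left(X \right)} = 5 \left(\left(X + \left(3 + 0\right)\right)^{2} \left(6 - 5\right) + \frac{X + 5}{X + X}\right) = 5 \left(\left(X + 3\right)^{2} \left(6 - 5\right) + \frac{5 + X}{2 X}\right) = 5 \left(\left(3 + X\right)^{2} \cdot 1 + \left(5 + X\right) \frac{1}{2 X}\right) = 5 \left(\left(3 + X\right)^{2} + \frac{5 + X}{2 X}\right) = 5 \left(3 + X\right)^{2} + \frac{5 \left(5 + X\right)}{2 X}$)
$\left(-7 - 5\right) x{\left(5 \right)} 334 = \left(-7 - 5\right) \left(\frac{5}{2} + 5 \left(3 + 5\right)^{2} + \frac{25}{2 \cdot 5}\right) 334 = - 12 \left(\frac{5}{2} + 5 \cdot 8^{2} + \frac{25}{2} \cdot \frac{1}{5}\right) 334 = - 12 \left(\frac{5}{2} + 5 \cdot 64 + \frac{5}{2}\right) 334 = - 12 \left(\frac{5}{2} + 320 + \frac{5}{2}\right) 334 = \left(-12\right) 325 \cdot 334 = \left(-3900\right) 334 = -1302600$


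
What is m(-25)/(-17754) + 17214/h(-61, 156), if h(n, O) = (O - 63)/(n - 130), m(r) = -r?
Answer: -19457639107/550374 ≈ -35354.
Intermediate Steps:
h(n, O) = (-63 + O)/(-130 + n)
m(-25)/(-17754) + 17214/h(-61, 156) = -1*(-25)/(-17754) + 17214/(((-63 + 156)/(-130 - 61))) = 25*(-1/17754) + 17214/((93/(-191))) = -25/17754 + 17214/((-1/191*93)) = -25/17754 + 17214/(-93/191) = -25/17754 + 17214*(-191/93) = -25/17754 - 1095958/31 = -19457639107/550374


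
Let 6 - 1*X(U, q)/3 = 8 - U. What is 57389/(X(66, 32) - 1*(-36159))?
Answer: 57389/36351 ≈ 1.5787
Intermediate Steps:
X(U, q) = -6 + 3*U (X(U, q) = 18 - 3*(8 - U) = 18 + (-24 + 3*U) = -6 + 3*U)
57389/(X(66, 32) - 1*(-36159)) = 57389/((-6 + 3*66) - 1*(-36159)) = 57389/((-6 + 198) + 36159) = 57389/(192 + 36159) = 57389/36351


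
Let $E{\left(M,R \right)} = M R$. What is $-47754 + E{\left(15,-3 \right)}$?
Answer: $-47799$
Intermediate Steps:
$-47754 + E{\left(15,-3 \right)} = -47754 + 15 \left(-3\right) = -47754 - 45 = -47799$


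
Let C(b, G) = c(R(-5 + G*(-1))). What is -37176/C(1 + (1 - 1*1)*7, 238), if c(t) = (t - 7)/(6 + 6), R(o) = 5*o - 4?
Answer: 223056/613 ≈ 363.88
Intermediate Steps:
R(o) = -4 + 5*o
c(t) = -7/12 + t/12 (c(t) = (-7 + t)/12 = (-7 + t)*(1/12) = -7/12 + t/12)
C(b, G) = -3 - 5*G/12 (C(b, G) = -7/12 + (-4 + 5*(-5 + G*(-1)))/12 = -7/12 + (-4 + 5*(-5 - G))/12 = -7/12 + (-4 + (-25 - 5*G))/12 = -7/12 + (-29 - 5*G)/12 = -7/12 + (-29/12 - 5*G/12) = -3 - 5*G/12)
-37176/C(1 + (1 - 1*1)*7, 238) = -37176/(-3 - 5/12*238) = -37176/(-3 - 595/6) = -37176/(-613/6) = -37176*(-6/613) = 223056/613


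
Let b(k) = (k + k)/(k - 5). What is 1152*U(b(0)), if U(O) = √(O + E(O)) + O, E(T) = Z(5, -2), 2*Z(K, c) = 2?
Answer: 1152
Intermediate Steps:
Z(K, c) = 1 (Z(K, c) = (½)*2 = 1)
E(T) = 1
b(k) = 2*k/(-5 + k) (b(k) = (2*k)/(-5 + k) = 2*k/(-5 + k))
U(O) = O + √(1 + O) (U(O) = √(O + 1) + O = √(1 + O) + O = O + √(1 + O))
1152*U(b(0)) = 1152*(2*0/(-5 + 0) + √(1 + 2*0/(-5 + 0))) = 1152*(2*0/(-5) + √(1 + 2*0/(-5))) = 1152*(2*0*(-⅕) + √(1 + 2*0*(-⅕))) = 1152*(0 + √(1 + 0)) = 1152*(0 + √1) = 1152*(0 + 1) = 1152*1 = 1152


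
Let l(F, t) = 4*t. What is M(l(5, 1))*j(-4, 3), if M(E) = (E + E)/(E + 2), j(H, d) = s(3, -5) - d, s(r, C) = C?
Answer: -32/3 ≈ -10.667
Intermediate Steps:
j(H, d) = -5 - d
M(E) = 2*E/(2 + E) (M(E) = (2*E)/(2 + E) = 2*E/(2 + E))
M(l(5, 1))*j(-4, 3) = (2*(4*1)/(2 + 4*1))*(-5 - 1*3) = (2*4/(2 + 4))*(-5 - 3) = (2*4/6)*(-8) = (2*4*(1/6))*(-8) = (4/3)*(-8) = -32/3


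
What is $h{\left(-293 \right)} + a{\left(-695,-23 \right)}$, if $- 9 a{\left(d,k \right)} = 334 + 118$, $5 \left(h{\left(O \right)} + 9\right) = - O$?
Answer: $- \frac{28}{45} \approx -0.62222$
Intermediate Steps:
$h{\left(O \right)} = -9 - \frac{O}{5}$ ($h{\left(O \right)} = -9 + \frac{\left(-1\right) O}{5} = -9 - \frac{O}{5}$)
$a{\left(d,k \right)} = - \frac{452}{9}$ ($a{\left(d,k \right)} = - \frac{334 + 118}{9} = \left(- \frac{1}{9}\right) 452 = - \frac{452}{9}$)
$h{\left(-293 \right)} + a{\left(-695,-23 \right)} = \left(-9 - - \frac{293}{5}\right) - \frac{452}{9} = \left(-9 + \frac{293}{5}\right) - \frac{452}{9} = \frac{248}{5} - \frac{452}{9} = - \frac{28}{45}$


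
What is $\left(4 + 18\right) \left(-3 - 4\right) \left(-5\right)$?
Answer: $770$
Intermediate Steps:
$\left(4 + 18\right) \left(-3 - 4\right) \left(-5\right) = 22 \left(\left(-7\right) \left(-5\right)\right) = 22 \cdot 35 = 770$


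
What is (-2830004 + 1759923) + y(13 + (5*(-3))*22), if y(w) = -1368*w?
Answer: -636425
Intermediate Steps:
(-2830004 + 1759923) + y(13 + (5*(-3))*22) = (-2830004 + 1759923) - 1368*(13 + (5*(-3))*22) = -1070081 - 1368*(13 - 15*22) = -1070081 - 1368*(13 - 330) = -1070081 - 1368*(-317) = -1070081 + 433656 = -636425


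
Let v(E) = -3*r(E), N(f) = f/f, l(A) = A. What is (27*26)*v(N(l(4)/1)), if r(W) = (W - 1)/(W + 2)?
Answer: 0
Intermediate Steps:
r(W) = (-1 + W)/(2 + W)
N(f) = 1
v(E) = -3*(-1 + E)/(2 + E)
(27*26)*v(N(l(4)/1)) = (27*26)*(3*(1 - 1*1)/(2 + 1)) = 702*(3*(1 - 1)/3) = 702*(3*(⅓)*0) = 702*0 = 0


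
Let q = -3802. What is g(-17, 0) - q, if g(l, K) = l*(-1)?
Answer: 3819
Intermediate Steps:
g(l, K) = -l
g(-17, 0) - q = -1*(-17) - 1*(-3802) = 17 + 3802 = 3819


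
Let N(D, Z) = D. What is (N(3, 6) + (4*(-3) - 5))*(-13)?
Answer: 182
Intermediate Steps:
(N(3, 6) + (4*(-3) - 5))*(-13) = (3 + (4*(-3) - 5))*(-13) = (3 + (-12 - 5))*(-13) = (3 - 17)*(-13) = -14*(-13) = 182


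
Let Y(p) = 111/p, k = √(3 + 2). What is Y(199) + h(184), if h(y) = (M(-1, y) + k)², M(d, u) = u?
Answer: 6738450/199 + 368*√5 ≈ 34684.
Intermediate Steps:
k = √5 ≈ 2.2361
h(y) = (y + √5)²
Y(199) + h(184) = 111/199 + (184 + √5)²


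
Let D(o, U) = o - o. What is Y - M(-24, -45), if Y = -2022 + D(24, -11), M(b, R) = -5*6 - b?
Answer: -2016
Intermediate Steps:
D(o, U) = 0
M(b, R) = -30 - b
Y = -2022 (Y = -2022 + 0 = -2022)
Y - M(-24, -45) = -2022 - (-30 - 1*(-24)) = -2022 - (-30 + 24) = -2022 - 1*(-6) = -2022 + 6 = -2016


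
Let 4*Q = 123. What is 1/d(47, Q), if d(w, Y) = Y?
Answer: 4/123 ≈ 0.032520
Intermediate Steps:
Q = 123/4 (Q = (¼)*123 = 123/4 ≈ 30.750)
1/d(47, Q) = 1/(123/4) = 4/123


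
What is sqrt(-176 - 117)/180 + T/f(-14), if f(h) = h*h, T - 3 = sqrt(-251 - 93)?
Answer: 3/196 + I*sqrt(86)/98 + I*sqrt(293)/180 ≈ 0.015306 + 0.18972*I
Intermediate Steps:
T = 3 + 2*I*sqrt(86) (T = 3 + sqrt(-251 - 93) = 3 + sqrt(-344) = 3 + 2*I*sqrt(86) ≈ 3.0 + 18.547*I)
f(h) = h**2
sqrt(-176 - 117)/180 + T/f(-14) = sqrt(-176 - 117)/180 + (3 + 2*I*sqrt(86))/((-14)**2) = sqrt(-293)*(1/180) + (3 + 2*I*sqrt(86))/196 = (I*sqrt(293))*(1/180) + (3 + 2*I*sqrt(86))*(1/196) = I*sqrt(293)/180 + (3/196 + I*sqrt(86)/98) = 3/196 + I*sqrt(86)/98 + I*sqrt(293)/180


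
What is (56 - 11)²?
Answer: 2025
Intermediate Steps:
(56 - 11)² = 45² = 2025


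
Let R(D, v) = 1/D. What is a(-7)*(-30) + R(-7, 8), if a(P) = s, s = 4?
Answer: -841/7 ≈ -120.14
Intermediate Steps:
a(P) = 4
a(-7)*(-30) + R(-7, 8) = 4*(-30) + 1/(-7) = -120 - ⅐ = -841/7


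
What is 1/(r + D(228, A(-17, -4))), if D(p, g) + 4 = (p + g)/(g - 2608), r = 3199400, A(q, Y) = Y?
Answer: 653/2089205532 ≈ 3.1256e-7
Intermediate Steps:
D(p, g) = -4 + (g + p)/(-2608 + g) (D(p, g) = -4 + (p + g)/(g - 2608) = -4 + (g + p)/(-2608 + g))
1/(r + D(228, A(-17, -4))) = 1/(3199400 + (10432 + 228 - 3*(-4))/(-2608 - 4)) = 1/(3199400 + (10432 + 228 + 12)/(-2612)) = 1/(3199400 - 1/2612*10672) = 1/(3199400 - 2668/653) = 1/(2089205532/653) = 653/2089205532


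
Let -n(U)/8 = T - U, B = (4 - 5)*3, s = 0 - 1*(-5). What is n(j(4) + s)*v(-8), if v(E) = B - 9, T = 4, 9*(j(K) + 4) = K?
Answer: 736/3 ≈ 245.33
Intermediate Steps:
j(K) = -4 + K/9
s = 5 (s = 0 + 5 = 5)
B = -3 (B = -1*3 = -3)
n(U) = -32 + 8*U (n(U) = -8*(4 - U) = -32 + 8*U)
v(E) = -12 (v(E) = -3 - 9 = -12)
n(j(4) + s)*v(-8) = (-32 + 8*((-4 + (⅑)*4) + 5))*(-12) = (-32 + 8*((-4 + 4/9) + 5))*(-12) = (-32 + 8*(-32/9 + 5))*(-12) = (-32 + 8*(13/9))*(-12) = (-32 + 104/9)*(-12) = -184/9*(-12) = 736/3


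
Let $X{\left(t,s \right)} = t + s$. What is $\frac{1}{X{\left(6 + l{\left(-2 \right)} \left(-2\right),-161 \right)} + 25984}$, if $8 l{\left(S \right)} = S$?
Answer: $\frac{2}{51659} \approx 3.8715 \cdot 10^{-5}$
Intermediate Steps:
$l{\left(S \right)} = \frac{S}{8}$
$X{\left(t,s \right)} = s + t$
$\frac{1}{X{\left(6 + l{\left(-2 \right)} \left(-2\right),-161 \right)} + 25984} = \frac{1}{\left(-161 + \left(6 + \frac{1}{8} \left(-2\right) \left(-2\right)\right)\right) + 25984} = \frac{1}{\left(-161 + \left(6 - - \frac{1}{2}\right)\right) + 25984} = \frac{1}{\left(-161 + \left(6 + \frac{1}{2}\right)\right) + 25984} = \frac{1}{\left(-161 + \frac{13}{2}\right) + 25984} = \frac{1}{- \frac{309}{2} + 25984} = \frac{1}{\frac{51659}{2}} = \frac{2}{51659}$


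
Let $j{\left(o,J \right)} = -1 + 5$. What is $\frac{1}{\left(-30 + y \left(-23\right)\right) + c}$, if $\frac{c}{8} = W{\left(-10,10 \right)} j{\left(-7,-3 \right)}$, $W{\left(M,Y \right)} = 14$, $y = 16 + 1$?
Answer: $\frac{1}{27} \approx 0.037037$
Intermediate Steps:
$y = 17$
$j{\left(o,J \right)} = 4$
$c = 448$ ($c = 8 \cdot 14 \cdot 4 = 8 \cdot 56 = 448$)
$\frac{1}{\left(-30 + y \left(-23\right)\right) + c} = \frac{1}{\left(-30 + 17 \left(-23\right)\right) + 448} = \frac{1}{\left(-30 - 391\right) + 448} = \frac{1}{-421 + 448} = \frac{1}{27}$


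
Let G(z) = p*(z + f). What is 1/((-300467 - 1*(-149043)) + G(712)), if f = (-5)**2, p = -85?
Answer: -1/214069 ≈ -4.6714e-6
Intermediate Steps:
f = 25
G(z) = -2125 - 85*z (G(z) = -85*(z + 25) = -85*(25 + z) = -2125 - 85*z)
1/((-300467 - 1*(-149043)) + G(712)) = 1/((-300467 - 1*(-149043)) + (-2125 - 85*712)) = 1/((-300467 + 149043) + (-2125 - 60520)) = 1/(-151424 - 62645) = 1/(-214069) = -1/214069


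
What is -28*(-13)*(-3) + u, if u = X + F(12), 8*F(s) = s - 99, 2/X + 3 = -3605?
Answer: -3979175/3608 ≈ -1102.9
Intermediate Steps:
X = -1/1804 (X = 2/(-3 - 3605) = 2/(-3608) = 2*(-1/3608) = -1/1804 ≈ -0.00055432)
F(s) = -99/8 + s/8 (F(s) = (s - 99)/8 = (-99 + s)/8 = -99/8 + s/8)
u = -39239/3608 (u = -1/1804 + (-99/8 + (1/8)*12) = -1/1804 + (-99/8 + 3/2) = -1/1804 - 87/8 = -39239/3608 ≈ -10.876)
-28*(-13)*(-3) + u = -28*(-13)*(-3) - 39239/3608 = 364*(-3) - 39239/3608 = -1092 - 39239/3608 = -3979175/3608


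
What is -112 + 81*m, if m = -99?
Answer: -8131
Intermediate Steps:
-112 + 81*m = -112 + 81*(-99) = -112 - 8019 = -8131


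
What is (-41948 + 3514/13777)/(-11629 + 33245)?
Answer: -288957041/148901816 ≈ -1.9406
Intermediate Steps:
(-41948 + 3514/13777)/(-11629 + 33245) = (-41948 + 3514*(1/13777))/21616 = (-41948 + 3514/13777)*(1/21616) = -577914082/13777*1/21616 = -288957041/148901816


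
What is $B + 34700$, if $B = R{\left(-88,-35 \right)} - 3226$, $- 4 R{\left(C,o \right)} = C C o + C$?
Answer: $99256$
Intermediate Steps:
$R{\left(C,o \right)} = - \frac{C}{4} - \frac{o C^{2}}{4}$ ($R{\left(C,o \right)} = - \frac{C C o + C}{4} = - \frac{C^{2} o + C}{4} = - \frac{o C^{2} + C}{4} = - \frac{C + o C^{2}}{4} = - \frac{C}{4} - \frac{o C^{2}}{4}$)
$B = 64556$ ($B = \left(- \frac{1}{4}\right) \left(-88\right) \left(1 - -3080\right) - 3226 = \left(- \frac{1}{4}\right) \left(-88\right) \left(1 + 3080\right) - 3226 = \left(- \frac{1}{4}\right) \left(-88\right) 3081 - 3226 = 67782 - 3226 = 64556$)
$B + 34700 = 64556 + 34700 = 99256$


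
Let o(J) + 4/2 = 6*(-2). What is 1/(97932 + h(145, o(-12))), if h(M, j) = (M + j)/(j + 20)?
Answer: 6/587723 ≈ 1.0209e-5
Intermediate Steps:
o(J) = -14 (o(J) = -2 + 6*(-2) = -2 - 12 = -14)
h(M, j) = (M + j)/(20 + j)
1/(97932 + h(145, o(-12))) = 1/(97932 + (145 - 14)/(20 - 14)) = 1/(97932 + 131/6) = 1/(587723/6) = 6/587723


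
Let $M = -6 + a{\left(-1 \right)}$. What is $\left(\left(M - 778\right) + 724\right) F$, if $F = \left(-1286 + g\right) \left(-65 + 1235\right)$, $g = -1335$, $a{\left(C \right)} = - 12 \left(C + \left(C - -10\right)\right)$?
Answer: $478384920$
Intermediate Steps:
$a{\left(C \right)} = -120 - 24 C$ ($a{\left(C \right)} = - 12 \left(C + \left(C + 10\right)\right) = - 12 \left(C + \left(10 + C\right)\right) = - 12 \left(10 + 2 C\right) = -120 - 24 C$)
$M = -102$ ($M = -6 - 96 = -102$)
$F = -3066570$ ($F = \left(-1286 - 1335\right) \left(-65 + 1235\right) = \left(-2621\right) 1170 = -3066570$)
$\left(\left(M - 778\right) + 724\right) F = \left(\left(-102 - 778\right) + 724\right) \left(-3066570\right) = \left(-880 + 724\right) \left(-3066570\right) = \left(-156\right) \left(-3066570\right) = 478384920$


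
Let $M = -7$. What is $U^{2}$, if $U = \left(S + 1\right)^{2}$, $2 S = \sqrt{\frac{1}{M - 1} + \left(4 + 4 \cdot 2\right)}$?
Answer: $\frac{\left(8 + \sqrt{190}\right)^{4}}{4096} \approx 54.979$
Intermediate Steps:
$S = \frac{\sqrt{190}}{8}$ ($S = \frac{\sqrt{\frac{1}{-7 - 1} + \left(4 + 4 \cdot 2\right)}}{2} = \frac{\sqrt{\frac{1}{-8} + \left(4 + 8\right)}}{2} = \frac{\sqrt{- \frac{1}{8} + 12}}{2} = \frac{\sqrt{\frac{95}{8}}}{2} = \frac{\frac{1}{4} \sqrt{190}}{2} = \frac{\sqrt{190}}{8} \approx 1.723$)
$U = \left(1 + \frac{\sqrt{190}}{8}\right)^{2}$ ($U = \left(\frac{\sqrt{190}}{8} + 1\right)^{2} = \left(1 + \frac{\sqrt{190}}{8}\right)^{2} \approx 7.4148$)
$U^{2} = \left(\frac{\left(8 + \sqrt{190}\right)^{2}}{64}\right)^{2} = \frac{\left(8 + \sqrt{190}\right)^{4}}{4096}$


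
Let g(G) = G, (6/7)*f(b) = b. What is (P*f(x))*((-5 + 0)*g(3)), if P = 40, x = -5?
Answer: 3500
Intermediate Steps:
f(b) = 7*b/6
(P*f(x))*((-5 + 0)*g(3)) = (40*((7/6)*(-5)))*((-5 + 0)*3) = (40*(-35/6))*(-5*3) = -700/3*(-15) = 3500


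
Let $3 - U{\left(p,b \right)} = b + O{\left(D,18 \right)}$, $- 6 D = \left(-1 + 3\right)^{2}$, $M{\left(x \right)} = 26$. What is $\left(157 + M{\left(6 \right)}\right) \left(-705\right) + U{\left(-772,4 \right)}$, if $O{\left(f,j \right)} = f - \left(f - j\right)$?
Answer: $-129034$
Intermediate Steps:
$D = - \frac{2}{3}$ ($D = - \frac{\left(-1 + 3\right)^{2}}{6} = - \frac{2^{2}}{6} = \left(- \frac{1}{6}\right) 4 = - \frac{2}{3} \approx -0.66667$)
$O{\left(f,j \right)} = j$
$U{\left(p,b \right)} = -15 - b$ ($U{\left(p,b \right)} = 3 - \left(b + 18\right) = 3 - \left(18 + b\right) = -15 - b$)
$\left(157 + M{\left(6 \right)}\right) \left(-705\right) + U{\left(-772,4 \right)} = \left(157 + 26\right) \left(-705\right) - 19 = 183 \left(-705\right) - 19 = -129015 - 19 = -129034$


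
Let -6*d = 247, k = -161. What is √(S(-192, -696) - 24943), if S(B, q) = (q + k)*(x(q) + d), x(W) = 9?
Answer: √94458/6 ≈ 51.223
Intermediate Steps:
d = -247/6 (d = -⅙*247 = -247/6 ≈ -41.167)
S(B, q) = 31073/6 - 193*q/6 (S(B, q) = (q - 161)*(9 - 247/6) = (-161 + q)*(-193/6) = 31073/6 - 193*q/6)
√(S(-192, -696) - 24943) = √((31073/6 - 193/6*(-696)) - 24943) = √((31073/6 + 22388) - 24943) = √(165401/6 - 24943) = √(15743/6) = √94458/6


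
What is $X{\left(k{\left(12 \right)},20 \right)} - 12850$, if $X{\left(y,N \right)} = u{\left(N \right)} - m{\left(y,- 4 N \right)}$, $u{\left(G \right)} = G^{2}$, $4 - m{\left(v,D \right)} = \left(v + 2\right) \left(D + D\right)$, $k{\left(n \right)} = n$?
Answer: $-14694$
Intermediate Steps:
$m{\left(v,D \right)} = 4 - 2 D \left(2 + v\right)$ ($m{\left(v,D \right)} = 4 - \left(v + 2\right) \left(D + D\right) = 4 - \left(2 + v\right) 2 D = 4 - 2 D \left(2 + v\right)$)
$X{\left(y,N \right)} = -4 + N^{2} - 16 N - 8 N y$ ($X{\left(y,N \right)} = N^{2} - \left(4 - 4 \left(- 4 N\right) - 2 \left(- 4 N\right) y\right) = N^{2} - \left(4 + 16 N + 8 N y\right) = -4 + N^{2} - 16 N - 8 N y$)
$X{\left(k{\left(12 \right)},20 \right)} - 12850 = \left(-4 + 20^{2} - 320 - 160 \cdot 12\right) - 12850 = \left(-4 + 400 - 320 - 1920\right) - 12850 = -1844 - 12850 = -14694$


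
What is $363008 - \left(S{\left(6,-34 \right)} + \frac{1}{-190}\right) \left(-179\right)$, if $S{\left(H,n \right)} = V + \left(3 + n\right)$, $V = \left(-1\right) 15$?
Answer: $\frac{67406881}{190} \approx 3.5477 \cdot 10^{5}$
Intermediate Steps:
$V = -15$
$S{\left(H,n \right)} = -12 + n$ ($S{\left(H,n \right)} = -15 + \left(3 + n\right) = -12 + n$)
$363008 - \left(S{\left(6,-34 \right)} + \frac{1}{-190}\right) \left(-179\right) = 363008 - \left(\left(-12 - 34\right) + \frac{1}{-190}\right) \left(-179\right) = 363008 - \left(-46 - \frac{1}{190}\right) \left(-179\right) = 363008 - \left(- \frac{8741}{190}\right) \left(-179\right) = 363008 - \frac{1564639}{190} = \frac{67406881}{190}$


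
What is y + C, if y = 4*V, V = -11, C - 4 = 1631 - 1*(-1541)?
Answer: 3132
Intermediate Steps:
C = 3176 (C = 4 + (1631 - 1*(-1541)) = 4 + (1631 + 1541) = 4 + 3172 = 3176)
y = -44 (y = 4*(-11) = -44)
y + C = -44 + 3176 = 3132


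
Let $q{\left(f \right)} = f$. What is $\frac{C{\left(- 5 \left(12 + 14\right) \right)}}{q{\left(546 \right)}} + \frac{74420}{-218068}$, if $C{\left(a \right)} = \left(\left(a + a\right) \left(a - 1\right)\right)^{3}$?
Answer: $\frac{82850003683381295}{1144857} \approx 7.2367 \cdot 10^{10}$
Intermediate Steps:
$C{\left(a \right)} = 8 a^{3} \left(-1 + a\right)^{3}$ ($C{\left(a \right)} = \left(2 a \left(-1 + a\right)\right)^{3} = 8 a^{3} \left(-1 + a\right)^{3}$)
$\frac{C{\left(- 5 \left(12 + 14\right) \right)}}{q{\left(546 \right)}} + \frac{74420}{-218068} = \frac{8 \left(- 5 \left(12 + 14\right)\right)^{3} \left(-1 - 5 \left(12 + 14\right)\right)^{3}}{546} + \frac{74420}{-218068} = 8 \left(\left(-5\right) 26\right)^{3} \left(-1 - 130\right)^{3} \cdot \frac{1}{546} + 74420 \left(- \frac{1}{218068}\right) = 8 \left(-130\right)^{3} \left(-1 - 130\right)^{3} \cdot \frac{1}{546} - \frac{18605}{54517} = 8 \left(-2197000\right) \left(-131\right)^{3} \cdot \frac{1}{546} - \frac{18605}{54517} = 8 \left(-2197000\right) \left(-2248091\right) \frac{1}{546} - \frac{18605}{54517} = 39512447416000 \cdot \frac{1}{546} - \frac{18605}{54517} = \frac{1519709516000}{21} - \frac{18605}{54517} = \frac{82850003683381295}{1144857}$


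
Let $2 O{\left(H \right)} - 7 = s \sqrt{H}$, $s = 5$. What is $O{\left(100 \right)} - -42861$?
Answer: $\frac{85779}{2} \approx 42890.0$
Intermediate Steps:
$O{\left(H \right)} = \frac{7}{2} + \frac{5 \sqrt{H}}{2}$
$O{\left(100 \right)} - -42861 = \left(\frac{7}{2} + \frac{5 \sqrt{100}}{2}\right) - -42861 = \left(\frac{7}{2} + \frac{5}{2} \cdot 10\right) + 42861 = \left(\frac{7}{2} + 25\right) + 42861 = \frac{57}{2} + 42861 = \frac{85779}{2}$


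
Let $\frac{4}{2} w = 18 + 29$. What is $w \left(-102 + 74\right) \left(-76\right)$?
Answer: $50008$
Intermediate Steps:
$w = \frac{47}{2}$ ($w = \frac{18 + 29}{2} = \frac{1}{2} \cdot 47 = \frac{47}{2} \approx 23.5$)
$w \left(-102 + 74\right) \left(-76\right) = \frac{47 \left(-102 + 74\right)}{2} \left(-76\right) = \frac{47}{2} \left(-28\right) \left(-76\right) = \left(-658\right) \left(-76\right) = 50008$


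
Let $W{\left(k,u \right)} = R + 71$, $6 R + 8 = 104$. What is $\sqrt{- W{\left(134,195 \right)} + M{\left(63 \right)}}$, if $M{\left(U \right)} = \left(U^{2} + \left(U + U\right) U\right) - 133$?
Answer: $\sqrt{11687} \approx 108.11$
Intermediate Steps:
$R = 16$ ($R = - \frac{4}{3} + \frac{1}{6} \cdot 104 = - \frac{4}{3} + \frac{52}{3} = 16$)
$W{\left(k,u \right)} = 87$ ($W{\left(k,u \right)} = 16 + 71 = 87$)
$M{\left(U \right)} = -133 + 3 U^{2}$ ($M{\left(U \right)} = \left(U^{2} + 2 U U\right) - 133 = \left(U^{2} + 2 U^{2}\right) - 133 = 3 U^{2} - 133 = -133 + 3 U^{2}$)
$\sqrt{- W{\left(134,195 \right)} + M{\left(63 \right)}} = \sqrt{\left(-1\right) 87 - \left(133 - 3 \cdot 63^{2}\right)} = \sqrt{-87 + \left(-133 + 3 \cdot 3969\right)} = \sqrt{-87 + \left(-133 + 11907\right)} = \sqrt{-87 + 11774} = \sqrt{11687}$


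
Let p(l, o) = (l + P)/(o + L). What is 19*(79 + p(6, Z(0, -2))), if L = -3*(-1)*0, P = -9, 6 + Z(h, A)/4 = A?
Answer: 48089/32 ≈ 1502.8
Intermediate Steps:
Z(h, A) = -24 + 4*A
L = 0 (L = 3*0 = 0)
p(l, o) = (-9 + l)/o (p(l, o) = (l - 9)/(o + 0) = (-9 + l)/o)
19*(79 + p(6, Z(0, -2))) = 19*(79 + (-9 + 6)/(-24 + 4*(-2))) = 19*(79 - 3/(-24 - 8)) = 19*(79 - 3/(-32)) = 19*(79 - 1/32*(-3)) = 19*(79 + 3/32) = 19*(2531/32) = 48089/32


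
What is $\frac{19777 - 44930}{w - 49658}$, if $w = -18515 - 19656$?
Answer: $\frac{25153}{87829} \approx 0.28639$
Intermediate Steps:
$w = -38171$ ($w = -18515 - 19656 = -38171$)
$\frac{19777 - 44930}{w - 49658} = \frac{19777 - 44930}{-38171 - 49658} = - \frac{25153}{-87829} = \left(-25153\right) \left(- \frac{1}{87829}\right) = \frac{25153}{87829}$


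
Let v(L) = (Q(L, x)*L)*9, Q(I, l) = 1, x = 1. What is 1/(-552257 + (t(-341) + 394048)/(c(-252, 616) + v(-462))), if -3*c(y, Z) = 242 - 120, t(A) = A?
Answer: -12596/6957410293 ≈ -1.8104e-6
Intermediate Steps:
c(y, Z) = -122/3 (c(y, Z) = -(242 - 120)/3 = -1/3*122 = -122/3)
v(L) = 9*L (v(L) = (1*L)*9 = L*9 = 9*L)
1/(-552257 + (t(-341) + 394048)/(c(-252, 616) + v(-462))) = 1/(-552257 + (-341 + 394048)/(-122/3 + 9*(-462))) = 1/(-552257 + 393707/(-122/3 - 4158)) = 1/(-552257 + 393707/(-12596/3)) = 1/(-552257 + 393707*(-3/12596)) = 1/(-552257 - 1181121/12596) = 1/(-6957410293/12596) = -12596/6957410293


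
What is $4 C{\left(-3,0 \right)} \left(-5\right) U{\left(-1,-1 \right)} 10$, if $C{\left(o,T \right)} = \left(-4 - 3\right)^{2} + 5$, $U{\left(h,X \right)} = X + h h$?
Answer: $0$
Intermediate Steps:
$U{\left(h,X \right)} = X + h^{2}$
$C{\left(o,T \right)} = 54$ ($C{\left(o,T \right)} = \left(-7\right)^{2} + 5 = 49 + 5 = 54$)
$4 C{\left(-3,0 \right)} \left(-5\right) U{\left(-1,-1 \right)} 10 = 4 \cdot 54 \left(-5\right) \left(-1 + \left(-1\right)^{2}\right) 10 = 4 \left(- 270 \left(-1 + 1\right)\right) 10 = 4 \left(\left(-270\right) 0\right) 10 = 4 \cdot 0 \cdot 10 = 0 \cdot 10 = 0$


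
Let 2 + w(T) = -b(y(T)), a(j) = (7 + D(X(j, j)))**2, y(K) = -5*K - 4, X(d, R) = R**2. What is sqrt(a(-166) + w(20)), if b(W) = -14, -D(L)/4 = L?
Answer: sqrt(12147787101) ≈ 1.1022e+5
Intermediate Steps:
D(L) = -4*L
y(K) = -4 - 5*K
a(j) = (7 - 4*j**2)**2
w(T) = 12 (w(T) = -2 - 1*(-14) = -2 + 14 = 12)
sqrt(a(-166) + w(20)) = sqrt((-7 + 4*(-166)**2)**2 + 12) = sqrt((-7 + 4*27556)**2 + 12) = sqrt((-7 + 110224)**2 + 12) = sqrt(110217**2 + 12) = sqrt(12147787089 + 12) = sqrt(12147787101)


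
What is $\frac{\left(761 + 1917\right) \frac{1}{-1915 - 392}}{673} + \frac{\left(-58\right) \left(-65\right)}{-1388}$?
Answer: $- \frac{2928530267}{1077512034} \approx -2.7179$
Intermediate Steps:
$\frac{\left(761 + 1917\right) \frac{1}{-1915 - 392}}{673} + \frac{\left(-58\right) \left(-65\right)}{-1388} = \frac{2678}{-2307} \cdot \frac{1}{673} + 3770 \left(- \frac{1}{1388}\right) = 2678 \left(- \frac{1}{2307}\right) \frac{1}{673} - \frac{1885}{694} = \left(- \frac{2678}{2307}\right) \frac{1}{673} - \frac{1885}{694} = - \frac{2678}{1552611} - \frac{1885}{694} = - \frac{2928530267}{1077512034}$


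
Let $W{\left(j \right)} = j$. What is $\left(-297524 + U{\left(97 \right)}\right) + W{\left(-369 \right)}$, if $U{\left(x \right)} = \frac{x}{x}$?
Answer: $-297892$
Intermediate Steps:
$U{\left(x \right)} = 1$
$\left(-297524 + U{\left(97 \right)}\right) + W{\left(-369 \right)} = \left(-297524 + 1\right) - 369 = -297523 - 369 = -297892$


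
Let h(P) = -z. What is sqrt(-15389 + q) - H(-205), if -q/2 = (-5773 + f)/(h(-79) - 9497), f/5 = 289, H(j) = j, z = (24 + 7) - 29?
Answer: 205 + I*sqrt(1388647097733)/9499 ≈ 205.0 + 124.06*I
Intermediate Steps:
z = 2 (z = 31 - 29 = 2)
h(P) = -2 (h(P) = -1*2 = -2)
f = 1445 (f = 5*289 = 1445)
q = -8656/9499 (q = -2*(-5773 + 1445)/(-2 - 9497) = -(-8656)/(-9499) = -(-8656)*(-1)/9499 = -2*4328/9499 = -8656/9499 ≈ -0.91125)
sqrt(-15389 + q) - H(-205) = sqrt(-15389 - 8656/9499) - 1*(-205) = sqrt(-146188767/9499) + 205 = I*sqrt(1388647097733)/9499 + 205 = 205 + I*sqrt(1388647097733)/9499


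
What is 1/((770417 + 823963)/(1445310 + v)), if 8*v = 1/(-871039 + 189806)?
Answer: 7876742937839/8689154164320 ≈ 0.90650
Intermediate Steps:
v = -1/5449864 (v = 1/(8*(-871039 + 189806)) = (⅛)/(-681233) = (⅛)*(-1/681233) = -1/5449864 ≈ -1.8349e-7)
1/((770417 + 823963)/(1445310 + v)) = 1/((770417 + 823963)/(1445310 - 1/5449864)) = 1/(1594380/(7876742937839/5449864)) = 1/(1594380*(5449864/7876742937839)) = 1/(8689154164320/7876742937839) = 7876742937839/8689154164320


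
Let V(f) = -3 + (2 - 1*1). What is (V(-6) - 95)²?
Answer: 9409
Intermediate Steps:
V(f) = -2 (V(f) = -3 + (2 - 1) = -3 + 1 = -2)
(V(-6) - 95)² = (-2 - 95)² = (-97)² = 9409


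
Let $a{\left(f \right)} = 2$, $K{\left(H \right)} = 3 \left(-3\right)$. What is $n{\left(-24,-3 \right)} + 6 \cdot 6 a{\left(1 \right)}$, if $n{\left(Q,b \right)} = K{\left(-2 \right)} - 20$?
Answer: $43$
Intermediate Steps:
$K{\left(H \right)} = -9$
$n{\left(Q,b \right)} = -29$ ($n{\left(Q,b \right)} = -9 - 20 = -29$)
$n{\left(-24,-3 \right)} + 6 \cdot 6 a{\left(1 \right)} = -29 + 6 \cdot 6 \cdot 2 = -29 + 36 \cdot 2 = -29 + 72 = 43$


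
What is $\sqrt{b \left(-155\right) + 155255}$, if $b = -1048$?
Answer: $\sqrt{317695} \approx 563.64$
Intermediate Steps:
$\sqrt{b \left(-155\right) + 155255} = \sqrt{\left(-1048\right) \left(-155\right) + 155255} = \sqrt{162440 + 155255} = \sqrt{317695}$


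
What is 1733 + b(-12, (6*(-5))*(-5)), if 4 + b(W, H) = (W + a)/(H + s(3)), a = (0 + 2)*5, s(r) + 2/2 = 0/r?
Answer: 257619/149 ≈ 1729.0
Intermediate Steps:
s(r) = -1 (s(r) = -1 + 0/r = -1 + 0 = -1)
a = 10 (a = 2*5 = 10)
b(W, H) = -4 + (10 + W)/(-1 + H) (b(W, H) = -4 + (W + 10)/(H - 1) = -4 + (10 + W)/(-1 + H))
1733 + b(-12, (6*(-5))*(-5)) = 1733 + (14 - 12 - 4*6*(-5)*(-5))/(-1 + (6*(-5))*(-5)) = 1733 + (14 - 12 - (-120)*(-5))/(-1 - 30*(-5)) = 1733 + (14 - 12 - 4*150)/(-1 + 150) = 1733 + (14 - 12 - 600)/149 = 1733 + (1/149)*(-598) = 1733 - 598/149 = 257619/149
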